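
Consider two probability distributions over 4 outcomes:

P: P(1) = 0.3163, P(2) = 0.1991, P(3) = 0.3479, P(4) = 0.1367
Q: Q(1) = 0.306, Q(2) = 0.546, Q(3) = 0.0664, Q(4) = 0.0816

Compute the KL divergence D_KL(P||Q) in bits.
0.6584 bits

D_KL(P||Q) = Σ P(x) log₂(P(x)/Q(x))

Computing term by term:
  P(1)·log₂(P(1)/Q(1)) = 0.3163·log₂(0.3163/0.306) = 0.01511
  P(2)·log₂(P(2)/Q(2)) = 0.1991·log₂(0.1991/0.546) = -0.28977
  P(3)·log₂(P(3)/Q(3)) = 0.3479·log₂(0.3479/0.0664) = 0.83128
  P(4)·log₂(P(4)/Q(4)) = 0.1367·log₂(0.1367/0.0816) = 0.10176

D_KL(P||Q) = 0.01511 - 0.28977 + 0.83128 + 0.10176 = 0.65838 ≈ 0.6584 bits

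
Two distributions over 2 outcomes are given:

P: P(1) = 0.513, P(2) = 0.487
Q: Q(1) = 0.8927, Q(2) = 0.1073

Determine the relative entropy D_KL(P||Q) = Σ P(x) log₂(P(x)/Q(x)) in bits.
0.6528 bits

D_KL(P||Q) = Σ P(x) log₂(P(x)/Q(x))

Computing term by term:
  P(1)·log₂(P(1)/Q(1)) = 0.513·log₂(0.513/0.8927) = -0.41000
  P(2)·log₂(P(2)/Q(2)) = 0.487·log₂(0.487/0.1073) = 1.06277

D_KL(P||Q) = -0.41000 + 1.06277 = 0.65277 ≈ 0.6528 bits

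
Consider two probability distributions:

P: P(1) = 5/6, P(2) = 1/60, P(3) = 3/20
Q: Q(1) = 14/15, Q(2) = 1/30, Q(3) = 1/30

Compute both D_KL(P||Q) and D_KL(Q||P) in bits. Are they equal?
D_KL(P||Q) = 0.1726 bits, D_KL(Q||P) = 0.1136 bits. No, they are not equal.

D_KL(P||Q) = Σ P(x) log₂(P(x)/Q(x))

Computing term by term:
  P(1)·log₂(P(1)/Q(1)) = (5/6)·log₂((5/6)/(14/15)) = -0.13625
  P(2)·log₂(P(2)/Q(2)) = (1/60)·log₂((1/60)/(1/30)) = -0.01667
  P(3)·log₂(P(3)/Q(3)) = (3/20)·log₂((3/20)/(1/30)) = 0.32549

D_KL(P||Q) = -0.13625 - 0.01667 + 0.32549 = 0.17257 ≈ 0.1726 bits

D_KL(Q||P) = Σ Q(x) log₂(Q(x)/P(x))

Computing term by term:
  Q(1)·log₂(Q(1)/P(1)) = (14/15)·log₂((14/15)/(5/6)) = 0.15260
  Q(2)·log₂(Q(2)/P(2)) = (1/30)·log₂((1/30)/(1/60)) = 0.03333
  Q(3)·log₂(Q(3)/P(3)) = (1/30)·log₂((1/30)/(3/20)) = -0.07233

D_KL(Q||P) = 0.15260 + 0.03333 - 0.07233 = 0.11360 ≈ 0.1136 bits

These are NOT equal (difference: 0.0590 bits). KL divergence is asymmetric: D_KL(P||Q) ≠ D_KL(Q||P) in general.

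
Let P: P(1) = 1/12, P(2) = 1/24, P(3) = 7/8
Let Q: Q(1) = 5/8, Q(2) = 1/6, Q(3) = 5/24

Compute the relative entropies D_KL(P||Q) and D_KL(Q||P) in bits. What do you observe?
D_KL(P||Q) = 1.4860 bits, D_KL(Q||P) = 1.7188 bits. The two directions give different values (D_KL(Q||P) exceeds D_KL(P||Q) by 0.2328 bits): KL divergence is asymmetric.

D_KL(P||Q) = Σ P(x) log₂(P(x)/Q(x))

Computing term by term:
  P(1)·log₂(P(1)/Q(1)) = (1/12)·log₂((1/12)/(5/8)) = -0.24224
  P(2)·log₂(P(2)/Q(2)) = (1/24)·log₂((1/24)/(1/6)) = -0.08333
  P(3)·log₂(P(3)/Q(3)) = (7/8)·log₂((7/8)/(5/24)) = 1.81159

D_KL(P||Q) = -0.24224 - 0.08333 + 1.81159 = 1.48602 ≈ 1.4860 bits

D_KL(Q||P) = Σ Q(x) log₂(Q(x)/P(x))

Computing term by term:
  Q(1)·log₂(Q(1)/P(1)) = (5/8)·log₂((5/8)/(1/12)) = 1.81681
  Q(2)·log₂(Q(2)/P(2)) = (1/6)·log₂((1/6)/(1/24)) = 0.33333
  Q(3)·log₂(Q(3)/P(3)) = (5/24)·log₂((5/24)/(7/8)) = -0.43133

D_KL(Q||P) = 1.81681 + 0.33333 - 0.43133 = 1.71881 ≈ 1.7188 bits

These are NOT equal (difference: 0.2328 bits). KL divergence is asymmetric: D_KL(P||Q) ≠ D_KL(Q||P) in general.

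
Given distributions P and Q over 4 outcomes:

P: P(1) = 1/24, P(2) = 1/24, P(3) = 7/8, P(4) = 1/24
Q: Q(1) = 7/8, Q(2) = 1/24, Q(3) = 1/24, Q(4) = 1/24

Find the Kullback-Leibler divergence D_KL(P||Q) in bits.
3.6603 bits

D_KL(P||Q) = Σ P(x) log₂(P(x)/Q(x))

Computing term by term:
  P(1)·log₂(P(1)/Q(1)) = (1/24)·log₂((1/24)/(7/8)) = -0.18301
  P(2)·log₂(P(2)/Q(2)) = (1/24)·log₂((1/24)/(1/24)) = 0.00000
  P(3)·log₂(P(3)/Q(3)) = (7/8)·log₂((7/8)/(1/24)) = 3.84328
  P(4)·log₂(P(4)/Q(4)) = (1/24)·log₂((1/24)/(1/24)) = 0.00000

D_KL(P||Q) = -0.18301 + 0.00000 + 3.84328 + 0.00000 = 3.66027 ≈ 3.6603 bits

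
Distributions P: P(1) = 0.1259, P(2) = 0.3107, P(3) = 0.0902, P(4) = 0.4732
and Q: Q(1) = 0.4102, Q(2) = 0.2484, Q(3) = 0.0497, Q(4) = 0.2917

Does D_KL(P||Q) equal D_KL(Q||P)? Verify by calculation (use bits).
D_KL(P||Q) = 0.2936 bits, D_KL(Q||P) = 0.3725 bits. No — D_KL(P||Q) ≠ D_KL(Q||P) for this pair.

D_KL(P||Q) = Σ P(x) log₂(P(x)/Q(x))

Computing term by term:
  P(1)·log₂(P(1)/Q(1)) = 0.1259·log₂(0.1259/0.4102) = -0.21454
  P(2)·log₂(P(2)/Q(2)) = 0.3107·log₂(0.3107/0.2484) = 0.10031
  P(3)·log₂(P(3)/Q(3)) = 0.0902·log₂(0.0902/0.0497) = 0.07756
  P(4)·log₂(P(4)/Q(4)) = 0.4732·log₂(0.4732/0.2917) = 0.33028

D_KL(P||Q) = -0.21454 + 0.10031 + 0.07756 + 0.33028 = 0.29361 ≈ 0.2936 bits

D_KL(Q||P) = Σ Q(x) log₂(Q(x)/P(x))

Computing term by term:
  Q(1)·log₂(Q(1)/P(1)) = 0.4102·log₂(0.4102/0.1259) = 0.69900
  Q(2)·log₂(Q(2)/P(2)) = 0.2484·log₂(0.2484/0.3107) = -0.08020
  Q(3)·log₂(Q(3)/P(3)) = 0.0497·log₂(0.0497/0.0902) = -0.04274
  Q(4)·log₂(Q(4)/P(4)) = 0.2917·log₂(0.2917/0.4732) = -0.20360

D_KL(Q||P) = 0.69900 - 0.08020 - 0.04274 - 0.20360 = 0.37246 ≈ 0.3725 bits

These are NOT equal (difference: 0.0789 bits). KL divergence is asymmetric: D_KL(P||Q) ≠ D_KL(Q||P) in general.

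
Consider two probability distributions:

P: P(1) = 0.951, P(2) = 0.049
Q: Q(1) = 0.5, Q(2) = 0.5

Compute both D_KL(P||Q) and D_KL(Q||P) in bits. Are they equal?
D_KL(P||Q) = 0.7179 bits, D_KL(Q||P) = 1.2118 bits. No, they are not equal.

D_KL(P||Q) = Σ P(x) log₂(P(x)/Q(x))

Computing term by term:
  P(1)·log₂(P(1)/Q(1)) = 0.951·log₂(0.951/0.5) = 0.88207
  P(2)·log₂(P(2)/Q(2)) = 0.049·log₂(0.049/0.5) = -0.16420

D_KL(P||Q) = 0.88207 - 0.16420 = 0.71787 ≈ 0.7179 bits

D_KL(Q||P) = Σ Q(x) log₂(Q(x)/P(x))

Computing term by term:
  Q(1)·log₂(Q(1)/P(1)) = 0.5·log₂(0.5/0.951) = -0.46376
  Q(2)·log₂(Q(2)/P(2)) = 0.5·log₂(0.5/0.049) = 1.67554

D_KL(Q||P) = -0.46376 + 1.67554 = 1.21178 ≈ 1.2118 bits

These are NOT equal (difference: 0.4939 bits). KL divergence is asymmetric: D_KL(P||Q) ≠ D_KL(Q||P) in general.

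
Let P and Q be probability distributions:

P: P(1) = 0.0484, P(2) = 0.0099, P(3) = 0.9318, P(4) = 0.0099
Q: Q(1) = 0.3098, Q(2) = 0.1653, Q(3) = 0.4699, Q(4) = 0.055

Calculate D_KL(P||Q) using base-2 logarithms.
0.7260 bits

D_KL(P||Q) = Σ P(x) log₂(P(x)/Q(x))

Computing term by term:
  P(1)·log₂(P(1)/Q(1)) = 0.0484·log₂(0.0484/0.3098) = -0.12963
  P(2)·log₂(P(2)/Q(2)) = 0.0099·log₂(0.0099/0.1653) = -0.04021
  P(3)·log₂(P(3)/Q(3)) = 0.9318·log₂(0.9318/0.4699) = 0.92031
  P(4)·log₂(P(4)/Q(4)) = 0.0099·log₂(0.0099/0.055) = -0.02449

D_KL(P||Q) = -0.12963 - 0.04021 + 0.92031 - 0.02449 = 0.72598 ≈ 0.7260 bits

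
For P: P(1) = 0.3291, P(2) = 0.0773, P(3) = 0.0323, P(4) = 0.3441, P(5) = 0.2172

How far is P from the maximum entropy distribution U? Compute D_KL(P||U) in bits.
0.3407 bits

U(i) = 1/5 for all i

D_KL(P||U) = Σ P(x) log₂(P(x) / (1/5))
           = Σ P(x) log₂(P(x)) + log₂(5)
           = log₂(5) - H(P)

H(P) = -Σ P(x) log₂(P(x)):
  -P(1)·log₂(P(1)) = -(0.3291)·log₂(0.3291) = 0.52768
  -P(2)·log₂(P(2)) = -(0.0773)·log₂(0.0773) = 0.28550
  -P(3)·log₂(P(3)) = -(0.0323)·log₂(0.0323) = 0.15996
  -P(4)·log₂(P(4)) = -(0.3441)·log₂(0.3441) = 0.52960
  -P(5)·log₂(P(5)) = -(0.2172)·log₂(0.2172) = 0.47847
H(P) = 0.52768 + 0.28550 + 0.15996 + 0.52960 + 0.47847 = 1.98121 bits

log₂(5) = 2.32193 bits

D_KL(P||U) = 2.32193 - 1.98121 = 0.34072 ≈ 0.3407 bits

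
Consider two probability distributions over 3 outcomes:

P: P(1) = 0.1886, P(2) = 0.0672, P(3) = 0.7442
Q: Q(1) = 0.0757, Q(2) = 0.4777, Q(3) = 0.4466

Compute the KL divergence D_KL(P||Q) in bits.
0.6065 bits

D_KL(P||Q) = Σ P(x) log₂(P(x)/Q(x))

Computing term by term:
  P(1)·log₂(P(1)/Q(1)) = 0.1886·log₂(0.1886/0.0757) = 0.24838
  P(2)·log₂(P(2)/Q(2)) = 0.0672·log₂(0.0672/0.4777) = -0.19015
  P(3)·log₂(P(3)/Q(3)) = 0.7442·log₂(0.7442/0.4466) = 0.54826

D_KL(P||Q) = 0.24838 - 0.19015 + 0.54826 = 0.60649 ≈ 0.6065 bits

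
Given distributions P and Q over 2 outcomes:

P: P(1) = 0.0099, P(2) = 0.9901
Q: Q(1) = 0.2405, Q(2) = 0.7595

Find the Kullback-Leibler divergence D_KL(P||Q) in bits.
0.3332 bits

D_KL(P||Q) = Σ P(x) log₂(P(x)/Q(x))

Computing term by term:
  P(1)·log₂(P(1)/Q(1)) = 0.0099·log₂(0.0099/0.2405) = -0.04556
  P(2)·log₂(P(2)/Q(2)) = 0.9901·log₂(0.9901/0.7595) = 0.37874

D_KL(P||Q) = -0.04556 + 0.37874 = 0.33318 ≈ 0.3332 bits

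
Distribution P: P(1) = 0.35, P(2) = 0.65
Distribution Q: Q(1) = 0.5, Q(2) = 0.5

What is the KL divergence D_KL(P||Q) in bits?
0.0659 bits

D_KL(P||Q) = Σ P(x) log₂(P(x)/Q(x))

Computing term by term:
  P(1)·log₂(P(1)/Q(1)) = 0.35·log₂(0.35/0.5) = -0.18010
  P(2)·log₂(P(2)/Q(2)) = 0.65·log₂(0.65/0.5) = 0.24603

D_KL(P||Q) = -0.18010 + 0.24603 = 0.06593 ≈ 0.0659 bits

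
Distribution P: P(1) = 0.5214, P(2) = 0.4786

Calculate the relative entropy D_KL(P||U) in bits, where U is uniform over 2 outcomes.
0.0013 bits

U(i) = 1/2 for all i

D_KL(P||U) = Σ P(x) log₂(P(x) / (1/2))
           = Σ P(x) log₂(P(x)) + log₂(2)
           = log₂(2) - H(P)

H(P) = -Σ P(x) log₂(P(x)):
  -P(1)·log₂(P(1)) = -(0.5214)·log₂(0.5214) = 0.48987
  -P(2)·log₂(P(2)) = -(0.4786)·log₂(0.4786) = 0.50880
H(P) = 0.48987 + 0.50880 = 0.99867 bits

log₂(2) = 1.00000 bits

D_KL(P||U) = 1.00000 - 0.99867 = 0.00133 ≈ 0.0013 bits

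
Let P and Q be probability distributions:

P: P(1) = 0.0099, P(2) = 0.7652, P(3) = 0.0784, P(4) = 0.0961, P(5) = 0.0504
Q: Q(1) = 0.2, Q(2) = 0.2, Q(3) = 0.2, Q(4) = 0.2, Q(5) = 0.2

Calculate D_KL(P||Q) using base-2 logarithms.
1.1306 bits

D_KL(P||Q) = Σ P(x) log₂(P(x)/Q(x))

Computing term by term:
  P(1)·log₂(P(1)/Q(1)) = 0.0099·log₂(0.0099/0.2) = -0.04293
  P(2)·log₂(P(2)/Q(2)) = 0.7652·log₂(0.7652/0.2) = 1.48130
  P(3)·log₂(P(3)/Q(3)) = 0.0784·log₂(0.0784/0.2) = -0.10592
  P(4)·log₂(P(4)/Q(4)) = 0.0961·log₂(0.0961/0.2) = -0.10162
  P(5)·log₂(P(5)/Q(5)) = 0.0504·log₂(0.0504/0.2) = -0.10022

D_KL(P||Q) = -0.04293 + 1.48130 - 0.10592 - 0.10162 - 0.10022 = 1.13061 ≈ 1.1306 bits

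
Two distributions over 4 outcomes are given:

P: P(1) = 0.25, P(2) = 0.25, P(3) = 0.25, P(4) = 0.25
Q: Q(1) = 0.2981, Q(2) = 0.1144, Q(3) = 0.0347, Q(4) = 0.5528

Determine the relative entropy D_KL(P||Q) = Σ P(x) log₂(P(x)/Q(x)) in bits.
0.6445 bits

D_KL(P||Q) = Σ P(x) log₂(P(x)/Q(x))

Computing term by term:
  P(1)·log₂(P(1)/Q(1)) = 0.25·log₂(0.25/0.2981) = -0.06347
  P(2)·log₂(P(2)/Q(2)) = 0.25·log₂(0.25/0.1144) = 0.28196
  P(3)·log₂(P(3)/Q(3)) = 0.25·log₂(0.25/0.0347) = 0.71223
  P(4)·log₂(P(4)/Q(4)) = 0.25·log₂(0.25/0.5528) = -0.28621

D_KL(P||Q) = -0.06347 + 0.28196 + 0.71223 - 0.28621 = 0.64451 ≈ 0.6445 bits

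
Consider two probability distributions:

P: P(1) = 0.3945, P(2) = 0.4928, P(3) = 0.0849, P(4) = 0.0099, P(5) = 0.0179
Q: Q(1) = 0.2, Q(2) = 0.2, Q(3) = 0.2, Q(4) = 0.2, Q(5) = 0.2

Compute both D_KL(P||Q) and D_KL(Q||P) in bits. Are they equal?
D_KL(P||Q) = 0.8175 bits, D_KL(Q||P) = 1.3547 bits. No, they are not equal.

D_KL(P||Q) = Σ P(x) log₂(P(x)/Q(x))

Computing term by term:
  P(1)·log₂(P(1)/Q(1)) = 0.3945·log₂(0.3945/0.2) = 0.38662
  P(2)·log₂(P(2)/Q(2)) = 0.4928·log₂(0.4928/0.2) = 0.64113
  P(3)·log₂(P(3)/Q(3)) = 0.0849·log₂(0.0849/0.2) = -0.10495
  P(4)·log₂(P(4)/Q(4)) = 0.0099·log₂(0.0099/0.2) = -0.04293
  P(5)·log₂(P(5)/Q(5)) = 0.0179·log₂(0.0179/0.2) = -0.06233

D_KL(P||Q) = 0.38662 + 0.64113 - 0.10495 - 0.04293 - 0.06233 = 0.81754 ≈ 0.8175 bits

D_KL(Q||P) = Σ Q(x) log₂(Q(x)/P(x))

Computing term by term:
  Q(1)·log₂(Q(1)/P(1)) = 0.2·log₂(0.2/0.3945) = -0.19601
  Q(2)·log₂(Q(2)/P(2)) = 0.2·log₂(0.2/0.4928) = -0.26020
  Q(3)·log₂(Q(3)/P(3)) = 0.2·log₂(0.2/0.0849) = 0.24723
  Q(4)·log₂(Q(4)/P(4)) = 0.2·log₂(0.2/0.0099) = 0.86729
  Q(5)·log₂(Q(5)/P(5)) = 0.2·log₂(0.2/0.0179) = 0.69639

D_KL(Q||P) = -0.19601 - 0.26020 + 0.24723 + 0.86729 + 0.69639 = 1.35470 ≈ 1.3547 bits

These are NOT equal (difference: 0.5372 bits). KL divergence is asymmetric: D_KL(P||Q) ≠ D_KL(Q||P) in general.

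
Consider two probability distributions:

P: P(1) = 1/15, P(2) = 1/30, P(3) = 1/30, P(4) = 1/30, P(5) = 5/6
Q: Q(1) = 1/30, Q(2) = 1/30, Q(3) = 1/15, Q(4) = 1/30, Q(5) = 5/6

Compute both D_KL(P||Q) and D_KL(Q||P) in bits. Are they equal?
D_KL(P||Q) = 0.0333 bits, D_KL(Q||P) = 0.0333 bits. Yes, in this case they are equal (although KL divergence is not symmetric in general).

D_KL(P||Q) = Σ P(x) log₂(P(x)/Q(x))

Computing term by term:
  P(1)·log₂(P(1)/Q(1)) = (1/15)·log₂((1/15)/(1/30)) = 0.06667
  P(2)·log₂(P(2)/Q(2)) = (1/30)·log₂((1/30)/(1/30)) = 0.00000
  P(3)·log₂(P(3)/Q(3)) = (1/30)·log₂((1/30)/(1/15)) = -0.03333
  P(4)·log₂(P(4)/Q(4)) = (1/30)·log₂((1/30)/(1/30)) = 0.00000
  P(5)·log₂(P(5)/Q(5)) = (5/6)·log₂((5/6)/(5/6)) = 0.00000

D_KL(P||Q) = 0.06667 + 0.00000 - 0.03333 + 0.00000 + 0.00000 = 0.03334 ≈ 0.0333 bits

D_KL(Q||P) = Σ Q(x) log₂(Q(x)/P(x))

Computing term by term:
  Q(1)·log₂(Q(1)/P(1)) = (1/30)·log₂((1/30)/(1/15)) = -0.03333
  Q(2)·log₂(Q(2)/P(2)) = (1/30)·log₂((1/30)/(1/30)) = 0.00000
  Q(3)·log₂(Q(3)/P(3)) = (1/15)·log₂((1/15)/(1/30)) = 0.06667
  Q(4)·log₂(Q(4)/P(4)) = (1/30)·log₂((1/30)/(1/30)) = 0.00000
  Q(5)·log₂(Q(5)/P(5)) = (5/6)·log₂((5/6)/(5/6)) = 0.00000

D_KL(Q||P) = -0.03333 + 0.00000 + 0.06667 + 0.00000 + 0.00000 = 0.03334 ≈ 0.0333 bits

These ARE equal here. Q is P with outcomes relabeled (Q(1) = P(3), Q(2) = P(4), Q(3) = P(1), Q(4) = P(2)) by a relabeling that is its own inverse, so the two sums contain exactly the same terms in a different order. This is a special case — KL divergence is not symmetric in general: D_KL(P||Q) ≠ D_KL(Q||P) for most P, Q.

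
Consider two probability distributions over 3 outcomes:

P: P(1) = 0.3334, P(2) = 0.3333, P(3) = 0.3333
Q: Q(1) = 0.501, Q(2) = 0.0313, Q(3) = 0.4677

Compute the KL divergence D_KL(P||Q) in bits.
0.7786 bits

D_KL(P||Q) = Σ P(x) log₂(P(x)/Q(x))

Computing term by term:
  P(1)·log₂(P(1)/Q(1)) = 0.3334·log₂(0.3334/0.501) = -0.19589
  P(2)·log₂(P(2)/Q(2)) = 0.3333·log₂(0.3333/0.0313) = 1.13742
  P(3)·log₂(P(3)/Q(3)) = 0.3333·log₂(0.3333/0.4677) = -0.16290

D_KL(P||Q) = -0.19589 + 1.13742 - 0.16290 = 0.77863 ≈ 0.7786 bits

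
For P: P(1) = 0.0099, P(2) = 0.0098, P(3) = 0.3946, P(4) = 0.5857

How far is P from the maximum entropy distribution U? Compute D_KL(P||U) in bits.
0.8873 bits

U(i) = 1/4 for all i

D_KL(P||U) = Σ P(x) log₂(P(x) / (1/4))
           = Σ P(x) log₂(P(x)) + log₂(4)
           = log₂(4) - H(P)

H(P) = -Σ P(x) log₂(P(x)):
  -P(1)·log₂(P(1)) = -(0.0099)·log₂(0.0099) = 0.06592
  -P(2)·log₂(P(2)) = -(0.0098)·log₂(0.0098) = 0.06540
  -P(3)·log₂(P(3)) = -(0.3946)·log₂(0.3946) = 0.52937
  -P(4)·log₂(P(4)) = -(0.5857)·log₂(0.5857) = 0.45202
H(P) = 0.06592 + 0.06540 + 0.52937 + 0.45202 = 1.11271 bits

log₂(4) = 2.00000 bits

D_KL(P||U) = 2.00000 - 1.11271 = 0.88729 ≈ 0.8873 bits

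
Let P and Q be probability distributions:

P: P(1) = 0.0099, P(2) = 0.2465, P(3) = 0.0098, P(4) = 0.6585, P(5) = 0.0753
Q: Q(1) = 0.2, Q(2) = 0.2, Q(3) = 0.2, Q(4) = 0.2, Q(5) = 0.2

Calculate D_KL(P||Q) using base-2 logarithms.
1.0147 bits

D_KL(P||Q) = Σ P(x) log₂(P(x)/Q(x))

Computing term by term:
  P(1)·log₂(P(1)/Q(1)) = 0.0099·log₂(0.0099/0.2) = -0.04293
  P(2)·log₂(P(2)/Q(2)) = 0.2465·log₂(0.2465/0.2) = 0.07434
  P(3)·log₂(P(3)/Q(3)) = 0.0098·log₂(0.0098/0.2) = -0.04264
  P(4)·log₂(P(4)/Q(4)) = 0.6585·log₂(0.6585/0.2) = 1.13208
  P(5)·log₂(P(5)/Q(5)) = 0.0753·log₂(0.0753/0.2) = -0.10612

D_KL(P||Q) = -0.04293 + 0.07434 - 0.04264 + 1.13208 - 0.10612 = 1.01473 ≈ 1.0147 bits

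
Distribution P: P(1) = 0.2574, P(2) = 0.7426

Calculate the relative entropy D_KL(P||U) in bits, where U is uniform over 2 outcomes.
0.1772 bits

U(i) = 1/2 for all i

D_KL(P||U) = Σ P(x) log₂(P(x) / (1/2))
           = Σ P(x) log₂(P(x)) + log₂(2)
           = log₂(2) - H(P)

H(P) = -Σ P(x) log₂(P(x)):
  -P(1)·log₂(P(1)) = -(0.2574)·log₂(0.2574) = 0.50397
  -P(2)·log₂(P(2)) = -(0.7426)·log₂(0.7426) = 0.31883
H(P) = 0.50397 + 0.31883 = 0.82280 bits

log₂(2) = 1.00000 bits

D_KL(P||U) = 1.00000 - 0.82280 = 0.17720 ≈ 0.1772 bits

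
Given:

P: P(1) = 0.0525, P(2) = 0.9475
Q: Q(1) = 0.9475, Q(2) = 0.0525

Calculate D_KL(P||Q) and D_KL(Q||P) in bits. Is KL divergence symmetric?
D_KL(P||Q) = 3.7355 bits, D_KL(Q||P) = 3.7355 bits. The two values coincide for this particular pair, but no — KL divergence is not symmetric in general.

D_KL(P||Q) = Σ P(x) log₂(P(x)/Q(x))

Computing term by term:
  P(1)·log₂(P(1)/Q(1)) = 0.0525·log₂(0.0525/0.9475) = -0.21912
  P(2)·log₂(P(2)/Q(2)) = 0.9475·log₂(0.9475/0.0525) = 3.95462

D_KL(P||Q) = -0.21912 + 3.95462 = 3.73550 ≈ 3.7355 bits

D_KL(Q||P) = Σ Q(x) log₂(Q(x)/P(x))

Computing term by term:
  Q(1)·log₂(Q(1)/P(1)) = 0.9475·log₂(0.9475/0.0525) = 3.95462
  Q(2)·log₂(Q(2)/P(2)) = 0.0525·log₂(0.0525/0.9475) = -0.21912

D_KL(Q||P) = 3.95462 - 0.21912 = 3.73550 ≈ 3.7355 bits

These ARE equal here. Q is P with outcomes relabeled (Q(1) = P(2), Q(2) = P(1)) by a relabeling that is its own inverse, so the two sums contain exactly the same terms in a different order. This is a special case — KL divergence is not symmetric in general: D_KL(P||Q) ≠ D_KL(Q||P) for most P, Q.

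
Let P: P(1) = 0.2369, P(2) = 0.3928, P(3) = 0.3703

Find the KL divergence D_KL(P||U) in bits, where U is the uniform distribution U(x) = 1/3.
0.0325 bits

U(i) = 1/3 for all i

D_KL(P||U) = Σ P(x) log₂(P(x) / (1/3))
           = Σ P(x) log₂(P(x)) + log₂(3)
           = log₂(3) - H(P)

H(P) = -Σ P(x) log₂(P(x)):
  -P(1)·log₂(P(1)) = -(0.2369)·log₂(0.2369) = 0.49220
  -P(2)·log₂(P(2)) = -(0.3928)·log₂(0.3928) = 0.52955
  -P(3)·log₂(P(3)) = -(0.3703)·log₂(0.3703) = 0.53073
H(P) = 0.49220 + 0.52955 + 0.53073 = 1.55248 bits

log₂(3) = 1.58496 bits

D_KL(P||U) = 1.58496 - 1.55248 = 0.03248 ≈ 0.0325 bits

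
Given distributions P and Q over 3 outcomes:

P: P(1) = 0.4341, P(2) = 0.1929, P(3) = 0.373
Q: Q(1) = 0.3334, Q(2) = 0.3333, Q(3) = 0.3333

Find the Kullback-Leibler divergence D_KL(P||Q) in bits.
0.0737 bits

D_KL(P||Q) = Σ P(x) log₂(P(x)/Q(x))

Computing term by term:
  P(1)·log₂(P(1)/Q(1)) = 0.4341·log₂(0.4341/0.3334) = 0.16529
  P(2)·log₂(P(2)/Q(2)) = 0.1929·log₂(0.1929/0.3333) = -0.15219
  P(3)·log₂(P(3)/Q(3)) = 0.373·log₂(0.373/0.3333) = 0.06056

D_KL(P||Q) = 0.16529 - 0.15219 + 0.06056 = 0.07366 ≈ 0.0737 bits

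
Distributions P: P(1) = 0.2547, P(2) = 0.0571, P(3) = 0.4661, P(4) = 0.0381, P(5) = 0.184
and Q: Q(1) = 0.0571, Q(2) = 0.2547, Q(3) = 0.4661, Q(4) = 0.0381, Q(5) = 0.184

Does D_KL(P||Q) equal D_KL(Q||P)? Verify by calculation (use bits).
D_KL(P||Q) = 0.4263 bits, D_KL(Q||P) = 0.4263 bits. Yes — for this pair D_KL(P||Q) = D_KL(Q||P).

D_KL(P||Q) = Σ P(x) log₂(P(x)/Q(x))

Computing term by term:
  P(1)·log₂(P(1)/Q(1)) = 0.2547·log₂(0.2547/0.0571) = 0.54945
  P(2)·log₂(P(2)/Q(2)) = 0.0571·log₂(0.0571/0.2547) = -0.12318
  P(3)·log₂(P(3)/Q(3)) = 0.4661·log₂(0.4661/0.4661) = 0.00000
  P(4)·log₂(P(4)/Q(4)) = 0.0381·log₂(0.0381/0.0381) = 0.00000
  P(5)·log₂(P(5)/Q(5)) = 0.184·log₂(0.184/0.184) = 0.00000

D_KL(P||Q) = 0.54945 - 0.12318 + 0.00000 + 0.00000 + 0.00000 = 0.42627 ≈ 0.4263 bits

D_KL(Q||P) = Σ Q(x) log₂(Q(x)/P(x))

Computing term by term:
  Q(1)·log₂(Q(1)/P(1)) = 0.0571·log₂(0.0571/0.2547) = -0.12318
  Q(2)·log₂(Q(2)/P(2)) = 0.2547·log₂(0.2547/0.0571) = 0.54945
  Q(3)·log₂(Q(3)/P(3)) = 0.4661·log₂(0.4661/0.4661) = 0.00000
  Q(4)·log₂(Q(4)/P(4)) = 0.0381·log₂(0.0381/0.0381) = 0.00000
  Q(5)·log₂(Q(5)/P(5)) = 0.184·log₂(0.184/0.184) = 0.00000

D_KL(Q||P) = -0.12318 + 0.54945 + 0.00000 + 0.00000 + 0.00000 = 0.42627 ≈ 0.4263 bits

These ARE equal here. Q is P with outcomes relabeled (Q(1) = P(2), Q(2) = P(1)) by a relabeling that is its own inverse, so the two sums contain exactly the same terms in a different order. This is a special case — KL divergence is not symmetric in general: D_KL(P||Q) ≠ D_KL(Q||P) for most P, Q.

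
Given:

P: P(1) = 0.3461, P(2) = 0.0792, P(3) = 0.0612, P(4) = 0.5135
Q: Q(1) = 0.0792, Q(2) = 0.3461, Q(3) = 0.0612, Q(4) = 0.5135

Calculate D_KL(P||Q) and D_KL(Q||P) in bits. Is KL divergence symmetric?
D_KL(P||Q) = 0.5679 bits, D_KL(Q||P) = 0.5679 bits. The two values coincide for this particular pair, but no — KL divergence is not symmetric in general.

D_KL(P||Q) = Σ P(x) log₂(P(x)/Q(x))

Computing term by term:
  P(1)·log₂(P(1)/Q(1)) = 0.3461·log₂(0.3461/0.0792) = 0.73637
  P(2)·log₂(P(2)/Q(2)) = 0.0792·log₂(0.0792/0.3461) = -0.16851
  P(3)·log₂(P(3)/Q(3)) = 0.0612·log₂(0.0612/0.0612) = 0.00000
  P(4)·log₂(P(4)/Q(4)) = 0.5135·log₂(0.5135/0.5135) = 0.00000

D_KL(P||Q) = 0.73637 - 0.16851 + 0.00000 + 0.00000 = 0.56786 ≈ 0.5679 bits

D_KL(Q||P) = Σ Q(x) log₂(Q(x)/P(x))

Computing term by term:
  Q(1)·log₂(Q(1)/P(1)) = 0.0792·log₂(0.0792/0.3461) = -0.16851
  Q(2)·log₂(Q(2)/P(2)) = 0.3461·log₂(0.3461/0.0792) = 0.73637
  Q(3)·log₂(Q(3)/P(3)) = 0.0612·log₂(0.0612/0.0612) = 0.00000
  Q(4)·log₂(Q(4)/P(4)) = 0.5135·log₂(0.5135/0.5135) = 0.00000

D_KL(Q||P) = -0.16851 + 0.73637 + 0.00000 + 0.00000 = 0.56786 ≈ 0.5679 bits

These ARE equal here. Q is P with outcomes relabeled (Q(1) = P(2), Q(2) = P(1)) by a relabeling that is its own inverse, so the two sums contain exactly the same terms in a different order. This is a special case — KL divergence is not symmetric in general: D_KL(P||Q) ≠ D_KL(Q||P) for most P, Q.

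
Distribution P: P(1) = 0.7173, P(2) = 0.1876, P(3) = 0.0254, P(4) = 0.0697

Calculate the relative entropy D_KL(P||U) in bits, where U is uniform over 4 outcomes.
0.8008 bits

U(i) = 1/4 for all i

D_KL(P||U) = Σ P(x) log₂(P(x) / (1/4))
           = Σ P(x) log₂(P(x)) + log₂(4)
           = log₂(4) - H(P)

H(P) = -Σ P(x) log₂(P(x)):
  -P(1)·log₂(P(1)) = -(0.7173)·log₂(0.7173) = 0.34384
  -P(2)·log₂(P(2)) = -(0.1876)·log₂(0.1876) = 0.45292
  -P(3)·log₂(P(3)) = -(0.0254)·log₂(0.0254) = 0.13460
  -P(4)·log₂(P(4)) = -(0.0697)·log₂(0.0697) = 0.26784
H(P) = 0.34384 + 0.45292 + 0.13460 + 0.26784 = 1.19920 bits

log₂(4) = 2.00000 bits

D_KL(P||U) = 2.00000 - 1.19920 = 0.80080 ≈ 0.8008 bits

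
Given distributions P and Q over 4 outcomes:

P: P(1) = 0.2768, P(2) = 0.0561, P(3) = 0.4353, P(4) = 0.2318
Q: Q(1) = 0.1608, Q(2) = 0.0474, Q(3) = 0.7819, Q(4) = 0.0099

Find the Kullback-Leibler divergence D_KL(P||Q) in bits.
0.9172 bits

D_KL(P||Q) = Σ P(x) log₂(P(x)/Q(x))

Computing term by term:
  P(1)·log₂(P(1)/Q(1)) = 0.2768·log₂(0.2768/0.1608) = 0.21689
  P(2)·log₂(P(2)/Q(2)) = 0.0561·log₂(0.0561/0.0474) = 0.01364
  P(3)·log₂(P(3)/Q(3)) = 0.4353·log₂(0.4353/0.7819) = -0.36782
  P(4)·log₂(P(4)/Q(4)) = 0.2318·log₂(0.2318/0.0099) = 1.05453

D_KL(P||Q) = 0.21689 + 0.01364 - 0.36782 + 1.05453 = 0.91724 ≈ 0.9172 bits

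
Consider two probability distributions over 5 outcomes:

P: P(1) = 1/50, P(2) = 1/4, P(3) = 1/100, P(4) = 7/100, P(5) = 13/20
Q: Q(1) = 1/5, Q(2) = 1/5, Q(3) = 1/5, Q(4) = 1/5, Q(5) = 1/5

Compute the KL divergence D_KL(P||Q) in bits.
0.9701 bits

D_KL(P||Q) = Σ P(x) log₂(P(x)/Q(x))

Computing term by term:
  P(1)·log₂(P(1)/Q(1)) = (1/50)·log₂((1/50)/(1/5)) = -0.06644
  P(2)·log₂(P(2)/Q(2)) = (1/4)·log₂((1/4)/(1/5)) = 0.08048
  P(3)·log₂(P(3)/Q(3)) = (1/100)·log₂((1/100)/(1/5)) = -0.04322
  P(4)·log₂(P(4)/Q(4)) = (7/100)·log₂((7/100)/(1/5)) = -0.10602
  P(5)·log₂(P(5)/Q(5)) = (13/20)·log₂((13/20)/(1/5)) = 1.10529

D_KL(P||Q) = -0.06644 + 0.08048 - 0.04322 - 0.10602 + 1.10529 = 0.97009 ≈ 0.9701 bits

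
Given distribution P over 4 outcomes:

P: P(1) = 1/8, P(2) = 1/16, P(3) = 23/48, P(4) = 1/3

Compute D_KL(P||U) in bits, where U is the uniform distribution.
0.3381 bits

U(i) = 1/4 for all i

D_KL(P||U) = Σ P(x) log₂(P(x) / (1/4))
           = Σ P(x) log₂(P(x)) + log₂(4)
           = log₂(4) - H(P)

H(P) = -Σ P(x) log₂(P(x)):
  -P(1)·log₂(P(1)) = -(1/8)·log₂(1/8) = 0.37500
  -P(2)·log₂(P(2)) = -(1/16)·log₂(1/16) = 0.25000
  -P(3)·log₂(P(3)) = -(23/48)·log₂(23/48) = 0.50859
  -P(4)·log₂(P(4)) = -(1/3)·log₂(1/3) = 0.52832
H(P) = 0.37500 + 0.25000 + 0.50859 + 0.52832 = 1.66191 bits

log₂(4) = 2.00000 bits

D_KL(P||U) = 2.00000 - 1.66191 = 0.33809 ≈ 0.3381 bits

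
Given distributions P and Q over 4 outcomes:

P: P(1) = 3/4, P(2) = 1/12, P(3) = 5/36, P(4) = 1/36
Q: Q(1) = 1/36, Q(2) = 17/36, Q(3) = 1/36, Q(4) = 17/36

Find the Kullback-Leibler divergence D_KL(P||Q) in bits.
3.5666 bits

D_KL(P||Q) = Σ P(x) log₂(P(x)/Q(x))

Computing term by term:
  P(1)·log₂(P(1)/Q(1)) = (3/4)·log₂((3/4)/(1/36)) = 3.56617
  P(2)·log₂(P(2)/Q(2)) = (1/12)·log₂((1/12)/(17/36)) = -0.20854
  P(3)·log₂(P(3)/Q(3)) = (5/36)·log₂((5/36)/(1/36)) = 0.32249
  P(4)·log₂(P(4)/Q(4)) = (1/36)·log₂((1/36)/(17/36)) = -0.11354

D_KL(P||Q) = 3.56617 - 0.20854 + 0.32249 - 0.11354 = 3.56658 ≈ 3.5666 bits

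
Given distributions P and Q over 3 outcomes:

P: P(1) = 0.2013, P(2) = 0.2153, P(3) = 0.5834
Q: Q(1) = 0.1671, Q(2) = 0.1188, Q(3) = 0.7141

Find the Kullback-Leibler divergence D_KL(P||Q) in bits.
0.0686 bits

D_KL(P||Q) = Σ P(x) log₂(P(x)/Q(x))

Computing term by term:
  P(1)·log₂(P(1)/Q(1)) = 0.2013·log₂(0.2013/0.1671) = 0.05408
  P(2)·log₂(P(2)/Q(2)) = 0.2153·log₂(0.2153/0.1188) = 0.18469
  P(3)·log₂(P(3)/Q(3)) = 0.5834·log₂(0.5834/0.7141) = -0.17014

D_KL(P||Q) = 0.05408 + 0.18469 - 0.17014 = 0.06863 ≈ 0.0686 bits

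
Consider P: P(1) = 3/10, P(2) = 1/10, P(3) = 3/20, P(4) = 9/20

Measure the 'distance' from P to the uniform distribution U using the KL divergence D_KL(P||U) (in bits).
0.2178 bits

U(i) = 1/4 for all i

D_KL(P||U) = Σ P(x) log₂(P(x) / (1/4))
           = Σ P(x) log₂(P(x)) + log₂(4)
           = log₂(4) - H(P)

H(P) = -Σ P(x) log₂(P(x)):
  -P(1)·log₂(P(1)) = -(3/10)·log₂(3/10) = 0.52109
  -P(2)·log₂(P(2)) = -(1/10)·log₂(1/10) = 0.33219
  -P(3)·log₂(P(3)) = -(3/20)·log₂(3/20) = 0.41054
  -P(4)·log₂(P(4)) = -(9/20)·log₂(9/20) = 0.51840
H(P) = 0.52109 + 0.33219 + 0.41054 + 0.51840 = 1.78222 bits

log₂(4) = 2.00000 bits

D_KL(P||U) = 2.00000 - 1.78222 = 0.21778 ≈ 0.2178 bits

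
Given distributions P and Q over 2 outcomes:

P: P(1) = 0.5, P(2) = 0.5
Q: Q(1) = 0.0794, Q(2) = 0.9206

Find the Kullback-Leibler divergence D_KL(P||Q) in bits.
0.8870 bits

D_KL(P||Q) = Σ P(x) log₂(P(x)/Q(x))

Computing term by term:
  P(1)·log₂(P(1)/Q(1)) = 0.5·log₂(0.5/0.0794) = 1.32736
  P(2)·log₂(P(2)/Q(2)) = 0.5·log₂(0.5/0.9206) = -0.44032

D_KL(P||Q) = 1.32736 - 0.44032 = 0.88704 ≈ 0.8870 bits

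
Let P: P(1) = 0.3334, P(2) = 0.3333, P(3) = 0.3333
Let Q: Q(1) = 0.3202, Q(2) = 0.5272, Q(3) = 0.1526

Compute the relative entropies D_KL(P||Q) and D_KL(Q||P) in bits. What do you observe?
D_KL(P||Q) = 0.1746 bits, D_KL(Q||P) = 0.1581 bits. The two directions give different values (D_KL(P||Q) exceeds D_KL(Q||P) by 0.0165 bits): KL divergence is asymmetric.

D_KL(P||Q) = Σ P(x) log₂(P(x)/Q(x))

Computing term by term:
  P(1)·log₂(P(1)/Q(1)) = 0.3334·log₂(0.3334/0.3202) = 0.01943
  P(2)·log₂(P(2)/Q(2)) = 0.3333·log₂(0.3333/0.5272) = -0.22049
  P(3)·log₂(P(3)/Q(3)) = 0.3333·log₂(0.3333/0.1526) = 0.37565

D_KL(P||Q) = 0.01943 - 0.22049 + 0.37565 = 0.17459 ≈ 0.1746 bits

D_KL(Q||P) = Σ Q(x) log₂(Q(x)/P(x))

Computing term by term:
  Q(1)·log₂(Q(1)/P(1)) = 0.3202·log₂(0.3202/0.3334) = -0.01866
  Q(2)·log₂(Q(2)/P(2)) = 0.5272·log₂(0.5272/0.3333) = 0.34876
  Q(3)·log₂(Q(3)/P(3)) = 0.1526·log₂(0.1526/0.3333) = -0.17199

D_KL(Q||P) = -0.01866 + 0.34876 - 0.17199 = 0.15811 ≈ 0.1581 bits

These are NOT equal (difference: 0.0165 bits). KL divergence is asymmetric: D_KL(P||Q) ≠ D_KL(Q||P) in general.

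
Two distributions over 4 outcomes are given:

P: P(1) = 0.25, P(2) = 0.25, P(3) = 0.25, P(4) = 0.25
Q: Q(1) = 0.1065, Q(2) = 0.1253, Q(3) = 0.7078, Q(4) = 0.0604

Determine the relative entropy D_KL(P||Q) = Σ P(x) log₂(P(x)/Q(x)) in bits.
0.6939 bits

D_KL(P||Q) = Σ P(x) log₂(P(x)/Q(x))

Computing term by term:
  P(1)·log₂(P(1)/Q(1)) = 0.25·log₂(0.25/0.1065) = 0.30777
  P(2)·log₂(P(2)/Q(2)) = 0.25·log₂(0.25/0.1253) = 0.24914
  P(3)·log₂(P(3)/Q(3)) = 0.25·log₂(0.25/0.7078) = -0.37535
  P(4)·log₂(P(4)/Q(4)) = 0.25·log₂(0.25/0.0604) = 0.51233

D_KL(P||Q) = 0.30777 + 0.24914 - 0.37535 + 0.51233 = 0.69389 ≈ 0.6939 bits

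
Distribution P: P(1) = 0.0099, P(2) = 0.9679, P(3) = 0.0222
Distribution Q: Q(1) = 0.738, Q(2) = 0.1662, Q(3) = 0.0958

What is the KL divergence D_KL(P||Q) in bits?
2.3519 bits

D_KL(P||Q) = Σ P(x) log₂(P(x)/Q(x))

Computing term by term:
  P(1)·log₂(P(1)/Q(1)) = 0.0099·log₂(0.0099/0.738) = -0.06158
  P(2)·log₂(P(2)/Q(2)) = 0.9679·log₂(0.9679/0.1662) = 2.46034
  P(3)·log₂(P(3)/Q(3)) = 0.0222·log₂(0.0222/0.0958) = -0.04683

D_KL(P||Q) = -0.06158 + 2.46034 - 0.04683 = 2.35193 ≈ 2.3519 bits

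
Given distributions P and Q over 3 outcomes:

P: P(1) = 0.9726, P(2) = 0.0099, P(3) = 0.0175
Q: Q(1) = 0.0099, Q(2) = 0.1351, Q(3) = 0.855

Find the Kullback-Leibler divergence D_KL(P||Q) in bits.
6.3014 bits

D_KL(P||Q) = Σ P(x) log₂(P(x)/Q(x))

Computing term by term:
  P(1)·log₂(P(1)/Q(1)) = 0.9726·log₂(0.9726/0.0099) = 6.43693
  P(2)·log₂(P(2)/Q(2)) = 0.0099·log₂(0.0099/0.1351) = -0.03733
  P(3)·log₂(P(3)/Q(3)) = 0.0175·log₂(0.0175/0.855) = -0.09818

D_KL(P||Q) = 6.43693 - 0.03733 - 0.09818 = 6.30142 ≈ 6.3014 bits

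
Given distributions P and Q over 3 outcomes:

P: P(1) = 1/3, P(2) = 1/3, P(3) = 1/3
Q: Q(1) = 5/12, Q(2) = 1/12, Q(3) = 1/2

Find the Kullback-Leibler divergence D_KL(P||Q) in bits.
0.3644 bits

D_KL(P||Q) = Σ P(x) log₂(P(x)/Q(x))

Computing term by term:
  P(1)·log₂(P(1)/Q(1)) = (1/3)·log₂((1/3)/(5/12)) = -0.10731
  P(2)·log₂(P(2)/Q(2)) = (1/3)·log₂((1/3)/(1/12)) = 0.66667
  P(3)·log₂(P(3)/Q(3)) = (1/3)·log₂((1/3)/(1/2)) = -0.19499

D_KL(P||Q) = -0.10731 + 0.66667 - 0.19499 = 0.36437 ≈ 0.3644 bits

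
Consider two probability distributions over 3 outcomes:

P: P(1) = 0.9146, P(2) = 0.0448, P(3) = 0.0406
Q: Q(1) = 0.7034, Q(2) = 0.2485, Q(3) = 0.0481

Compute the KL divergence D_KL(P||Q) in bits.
0.2258 bits

D_KL(P||Q) = Σ P(x) log₂(P(x)/Q(x))

Computing term by term:
  P(1)·log₂(P(1)/Q(1)) = 0.9146·log₂(0.9146/0.7034) = 0.34645
  P(2)·log₂(P(2)/Q(2)) = 0.0448·log₂(0.0448/0.2485) = -0.11073
  P(3)·log₂(P(3)/Q(3)) = 0.0406·log₂(0.0406/0.0481) = -0.00993

D_KL(P||Q) = 0.34645 - 0.11073 - 0.00993 = 0.22579 ≈ 0.2258 bits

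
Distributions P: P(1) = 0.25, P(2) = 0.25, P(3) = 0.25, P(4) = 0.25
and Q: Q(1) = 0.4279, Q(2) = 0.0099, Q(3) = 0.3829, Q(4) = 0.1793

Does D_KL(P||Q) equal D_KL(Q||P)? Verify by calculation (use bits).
D_KL(P||Q) = 0.9369 bits, D_KL(Q||P) = 0.4352 bits. No — D_KL(P||Q) ≠ D_KL(Q||P) for this pair.

D_KL(P||Q) = Σ P(x) log₂(P(x)/Q(x))

Computing term by term:
  P(1)·log₂(P(1)/Q(1)) = 0.25·log₂(0.25/0.4279) = -0.19384
  P(2)·log₂(P(2)/Q(2)) = 0.25·log₂(0.25/0.0099) = 1.16459
  P(3)·log₂(P(3)/Q(3)) = 0.25·log₂(0.25/0.3829) = -0.15376
  P(4)·log₂(P(4)/Q(4)) = 0.25·log₂(0.25/0.1793) = 0.11989

D_KL(P||Q) = -0.19384 + 1.16459 - 0.15376 + 0.11989 = 0.93688 ≈ 0.9369 bits

D_KL(Q||P) = Σ Q(x) log₂(Q(x)/P(x))

Computing term by term:
  Q(1)·log₂(Q(1)/P(1)) = 0.4279·log₂(0.4279/0.25) = 0.33177
  Q(2)·log₂(Q(2)/P(2)) = 0.0099·log₂(0.0099/0.25) = -0.04612
  Q(3)·log₂(Q(3)/P(3)) = 0.3829·log₂(0.3829/0.25) = 0.23550
  Q(4)·log₂(Q(4)/P(4)) = 0.1793·log₂(0.1793/0.25) = -0.08598

D_KL(Q||P) = 0.33177 - 0.04612 + 0.23550 - 0.08598 = 0.43517 ≈ 0.4352 bits

These are NOT equal (difference: 0.5017 bits). KL divergence is asymmetric: D_KL(P||Q) ≠ D_KL(Q||P) in general.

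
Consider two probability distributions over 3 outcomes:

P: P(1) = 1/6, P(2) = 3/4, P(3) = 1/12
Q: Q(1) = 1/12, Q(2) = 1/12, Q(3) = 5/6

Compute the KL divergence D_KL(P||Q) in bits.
2.2673 bits

D_KL(P||Q) = Σ P(x) log₂(P(x)/Q(x))

Computing term by term:
  P(1)·log₂(P(1)/Q(1)) = (1/6)·log₂((1/6)/(1/12)) = 0.16667
  P(2)·log₂(P(2)/Q(2)) = (3/4)·log₂((3/4)/(1/12)) = 2.37744
  P(3)·log₂(P(3)/Q(3)) = (1/12)·log₂((1/12)/(5/6)) = -0.27683

D_KL(P||Q) = 0.16667 + 2.37744 - 0.27683 = 2.26728 ≈ 2.2673 bits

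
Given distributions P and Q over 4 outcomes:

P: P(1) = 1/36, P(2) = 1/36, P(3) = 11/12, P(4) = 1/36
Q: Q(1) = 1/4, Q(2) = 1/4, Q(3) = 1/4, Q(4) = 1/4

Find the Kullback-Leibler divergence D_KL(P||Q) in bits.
1.4541 bits

D_KL(P||Q) = Σ P(x) log₂(P(x)/Q(x))

Computing term by term:
  P(1)·log₂(P(1)/Q(1)) = (1/36)·log₂((1/36)/(1/4)) = -0.08805
  P(2)·log₂(P(2)/Q(2)) = (1/36)·log₂((1/36)/(1/4)) = -0.08805
  P(3)·log₂(P(3)/Q(3)) = (11/12)·log₂((11/12)/(1/4)) = 1.71826
  P(4)·log₂(P(4)/Q(4)) = (1/36)·log₂((1/36)/(1/4)) = -0.08805

D_KL(P||Q) = -0.08805 - 0.08805 + 1.71826 - 0.08805 = 1.45411 ≈ 1.4541 bits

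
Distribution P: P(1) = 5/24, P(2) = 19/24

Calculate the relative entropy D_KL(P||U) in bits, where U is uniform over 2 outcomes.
0.2617 bits

U(i) = 1/2 for all i

D_KL(P||U) = Σ P(x) log₂(P(x) / (1/2))
           = Σ P(x) log₂(P(x)) + log₂(2)
           = log₂(2) - H(P)

H(P) = -Σ P(x) log₂(P(x)):
  -P(1)·log₂(P(1)) = -(5/24)·log₂(5/24) = 0.47147
  -P(2)·log₂(P(2)) = -(19/24)·log₂(19/24) = 0.26682
H(P) = 0.47147 + 0.26682 = 0.73829 bits

log₂(2) = 1.00000 bits

D_KL(P||U) = 1.00000 - 0.73829 = 0.26171 ≈ 0.2617 bits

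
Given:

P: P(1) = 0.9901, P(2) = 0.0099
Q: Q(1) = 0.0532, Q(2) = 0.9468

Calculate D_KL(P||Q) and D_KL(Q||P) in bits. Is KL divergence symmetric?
D_KL(P||Q) = 4.1112 bits, D_KL(Q||P) = 6.0051 bits. No, KL divergence is not symmetric.

D_KL(P||Q) = Σ P(x) log₂(P(x)/Q(x))

Computing term by term:
  P(1)·log₂(P(1)/Q(1)) = 0.9901·log₂(0.9901/0.0532) = 4.17632
  P(2)·log₂(P(2)/Q(2)) = 0.0099·log₂(0.0099/0.9468) = -0.06514

D_KL(P||Q) = 4.17632 - 0.06514 = 4.11118 ≈ 4.1112 bits

D_KL(Q||P) = Σ Q(x) log₂(Q(x)/P(x))

Computing term by term:
  Q(1)·log₂(Q(1)/P(1)) = 0.0532·log₂(0.0532/0.9901) = -0.22440
  Q(2)·log₂(Q(2)/P(2)) = 0.9468·log₂(0.9468/0.0099) = 6.22946

D_KL(Q||P) = -0.22440 + 6.22946 = 6.00506 ≈ 6.0051 bits

These are NOT equal (difference: 1.8939 bits). KL divergence is asymmetric: D_KL(P||Q) ≠ D_KL(Q||P) in general.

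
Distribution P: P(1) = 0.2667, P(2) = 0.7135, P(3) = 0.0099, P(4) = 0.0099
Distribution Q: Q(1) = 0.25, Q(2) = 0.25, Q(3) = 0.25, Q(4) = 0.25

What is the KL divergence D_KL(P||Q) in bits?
1.0122 bits

D_KL(P||Q) = Σ P(x) log₂(P(x)/Q(x))

Computing term by term:
  P(1)·log₂(P(1)/Q(1)) = 0.2667·log₂(0.2667/0.25) = 0.02488
  P(2)·log₂(P(2)/Q(2)) = 0.7135·log₂(0.7135/0.25) = 1.07952
  P(3)·log₂(P(3)/Q(3)) = 0.0099·log₂(0.0099/0.25) = -0.04612
  P(4)·log₂(P(4)/Q(4)) = 0.0099·log₂(0.0099/0.25) = -0.04612

D_KL(P||Q) = 0.02488 + 1.07952 - 0.04612 - 0.04612 = 1.01216 ≈ 1.0122 bits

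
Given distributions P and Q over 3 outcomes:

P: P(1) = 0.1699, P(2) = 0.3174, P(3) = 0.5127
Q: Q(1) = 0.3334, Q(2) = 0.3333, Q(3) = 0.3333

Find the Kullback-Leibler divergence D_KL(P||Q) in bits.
0.1309 bits

D_KL(P||Q) = Σ P(x) log₂(P(x)/Q(x))

Computing term by term:
  P(1)·log₂(P(1)/Q(1)) = 0.1699·log₂(0.1699/0.3334) = -0.16524
  P(2)·log₂(P(2)/Q(2)) = 0.3174·log₂(0.3174/0.3333) = -0.02238
  P(3)·log₂(P(3)/Q(3)) = 0.5127·log₂(0.5127/0.3333) = 0.31854

D_KL(P||Q) = -0.16524 - 0.02238 + 0.31854 = 0.13092 ≈ 0.1309 bits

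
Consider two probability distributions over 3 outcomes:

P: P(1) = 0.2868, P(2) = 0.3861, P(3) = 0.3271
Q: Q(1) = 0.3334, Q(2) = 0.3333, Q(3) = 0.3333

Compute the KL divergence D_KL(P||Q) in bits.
0.0108 bits

D_KL(P||Q) = Σ P(x) log₂(P(x)/Q(x))

Computing term by term:
  P(1)·log₂(P(1)/Q(1)) = 0.2868·log₂(0.2868/0.3334) = -0.06230
  P(2)·log₂(P(2)/Q(2)) = 0.3861·log₂(0.3861/0.3333) = 0.08191
  P(3)·log₂(P(3)/Q(3)) = 0.3271·log₂(0.3271/0.3333) = -0.00886

D_KL(P||Q) = -0.06230 + 0.08191 - 0.00886 = 0.01075 ≈ 0.0108 bits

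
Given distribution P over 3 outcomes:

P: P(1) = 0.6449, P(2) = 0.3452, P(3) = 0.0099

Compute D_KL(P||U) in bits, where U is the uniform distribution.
0.5812 bits

U(i) = 1/3 for all i

D_KL(P||U) = Σ P(x) log₂(P(x) / (1/3))
           = Σ P(x) log₂(P(x)) + log₂(3)
           = log₂(3) - H(P)

H(P) = -Σ P(x) log₂(P(x)):
  -P(1)·log₂(P(1)) = -(0.6449)·log₂(0.6449) = 0.40813
  -P(2)·log₂(P(2)) = -(0.3452)·log₂(0.3452) = 0.52971
  -P(3)·log₂(P(3)) = -(0.0099)·log₂(0.0099) = 0.06592
H(P) = 0.40813 + 0.52971 + 0.06592 = 1.00376 bits

log₂(3) = 1.58496 bits

D_KL(P||U) = 1.58496 - 1.00376 = 0.58120 ≈ 0.5812 bits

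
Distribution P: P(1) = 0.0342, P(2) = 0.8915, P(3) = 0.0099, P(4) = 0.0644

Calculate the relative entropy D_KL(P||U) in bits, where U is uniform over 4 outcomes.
1.3650 bits

U(i) = 1/4 for all i

D_KL(P||U) = Σ P(x) log₂(P(x) / (1/4))
           = Σ P(x) log₂(P(x)) + log₂(4)
           = log₂(4) - H(P)

H(P) = -Σ P(x) log₂(P(x)):
  -P(1)·log₂(P(1)) = -(0.0342)·log₂(0.0342) = 0.16655
  -P(2)·log₂(P(2)) = -(0.8915)·log₂(0.8915) = 0.14772
  -P(3)·log₂(P(3)) = -(0.0099)·log₂(0.0099) = 0.06592
  -P(4)·log₂(P(4)) = -(0.0644)·log₂(0.0644) = 0.25482
H(P) = 0.16655 + 0.14772 + 0.06592 + 0.25482 = 0.63501 bits

log₂(4) = 2.00000 bits

D_KL(P||U) = 2.00000 - 0.63501 = 1.36499 ≈ 1.3650 bits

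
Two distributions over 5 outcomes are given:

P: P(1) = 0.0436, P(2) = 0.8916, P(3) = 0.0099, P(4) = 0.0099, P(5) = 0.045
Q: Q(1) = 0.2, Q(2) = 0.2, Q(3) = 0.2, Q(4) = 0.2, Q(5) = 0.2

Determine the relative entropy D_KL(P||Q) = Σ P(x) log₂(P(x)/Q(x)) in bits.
1.6441 bits

D_KL(P||Q) = Σ P(x) log₂(P(x)/Q(x))

Computing term by term:
  P(1)·log₂(P(1)/Q(1)) = 0.0436·log₂(0.0436/0.2) = -0.09582
  P(2)·log₂(P(2)/Q(2)) = 0.8916·log₂(0.8916/0.2) = 1.92264
  P(3)·log₂(P(3)/Q(3)) = 0.0099·log₂(0.0099/0.2) = -0.04293
  P(4)·log₂(P(4)/Q(4)) = 0.0099·log₂(0.0099/0.2) = -0.04293
  P(5)·log₂(P(5)/Q(5)) = 0.045·log₂(0.045/0.2) = -0.09684

D_KL(P||Q) = -0.09582 + 1.92264 - 0.04293 - 0.04293 - 0.09684 = 1.64412 ≈ 1.6441 bits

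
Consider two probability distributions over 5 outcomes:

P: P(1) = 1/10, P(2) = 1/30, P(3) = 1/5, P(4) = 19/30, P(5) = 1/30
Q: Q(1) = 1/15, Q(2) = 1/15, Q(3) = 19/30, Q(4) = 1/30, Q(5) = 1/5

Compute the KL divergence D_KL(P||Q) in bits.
2.2968 bits

D_KL(P||Q) = Σ P(x) log₂(P(x)/Q(x))

Computing term by term:
  P(1)·log₂(P(1)/Q(1)) = (1/10)·log₂((1/10)/(1/15)) = 0.05850
  P(2)·log₂(P(2)/Q(2)) = (1/30)·log₂((1/30)/(1/15)) = -0.03333
  P(3)·log₂(P(3)/Q(3)) = (1/5)·log₂((1/5)/(19/30)) = -0.33259
  P(4)·log₂(P(4)/Q(4)) = (19/30)·log₂((19/30)/(1/30)) = 2.69035
  P(5)·log₂(P(5)/Q(5)) = (1/30)·log₂((1/30)/(1/5)) = -0.08617

D_KL(P||Q) = 0.05850 - 0.03333 - 0.33259 + 2.69035 - 0.08617 = 2.29676 ≈ 2.2968 bits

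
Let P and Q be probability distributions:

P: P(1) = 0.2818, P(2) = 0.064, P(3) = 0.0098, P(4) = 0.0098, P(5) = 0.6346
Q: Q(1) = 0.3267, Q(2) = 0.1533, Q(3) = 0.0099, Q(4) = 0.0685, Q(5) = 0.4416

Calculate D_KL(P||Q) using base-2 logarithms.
0.1636 bits

D_KL(P||Q) = Σ P(x) log₂(P(x)/Q(x))

Computing term by term:
  P(1)·log₂(P(1)/Q(1)) = 0.2818·log₂(0.2818/0.3267) = -0.06011
  P(2)·log₂(P(2)/Q(2)) = 0.064·log₂(0.064/0.1533) = -0.08065
  P(3)·log₂(P(3)/Q(3)) = 0.0098·log₂(0.0098/0.0099) = -0.00014
  P(4)·log₂(P(4)/Q(4)) = 0.0098·log₂(0.0098/0.0685) = -0.02749
  P(5)·log₂(P(5)/Q(5)) = 0.6346·log₂(0.6346/0.4416) = 0.33196

D_KL(P||Q) = -0.06011 - 0.08065 - 0.00014 - 0.02749 + 0.33196 = 0.16357 ≈ 0.1636 bits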